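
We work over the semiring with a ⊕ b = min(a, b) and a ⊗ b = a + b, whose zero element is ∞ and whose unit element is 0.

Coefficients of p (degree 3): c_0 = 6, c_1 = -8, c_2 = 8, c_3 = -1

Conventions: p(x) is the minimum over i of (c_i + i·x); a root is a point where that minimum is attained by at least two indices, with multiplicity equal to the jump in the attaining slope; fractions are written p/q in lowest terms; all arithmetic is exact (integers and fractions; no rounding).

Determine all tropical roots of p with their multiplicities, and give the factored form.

hull edge (i=0, c=6) to (i=1, c=-8): slope -14, span 1
hull edge (i=1, c=-8) to (i=3, c=-1): slope 7/2, span 2
Factored form: p(x) = -1 ⊗ (x ⊕ (-7/2)) ⊗ (x ⊕ (-7/2)) ⊗ (x ⊕ 14)
Answer: roots = -7/2 (mult 2), 14 (mult 1)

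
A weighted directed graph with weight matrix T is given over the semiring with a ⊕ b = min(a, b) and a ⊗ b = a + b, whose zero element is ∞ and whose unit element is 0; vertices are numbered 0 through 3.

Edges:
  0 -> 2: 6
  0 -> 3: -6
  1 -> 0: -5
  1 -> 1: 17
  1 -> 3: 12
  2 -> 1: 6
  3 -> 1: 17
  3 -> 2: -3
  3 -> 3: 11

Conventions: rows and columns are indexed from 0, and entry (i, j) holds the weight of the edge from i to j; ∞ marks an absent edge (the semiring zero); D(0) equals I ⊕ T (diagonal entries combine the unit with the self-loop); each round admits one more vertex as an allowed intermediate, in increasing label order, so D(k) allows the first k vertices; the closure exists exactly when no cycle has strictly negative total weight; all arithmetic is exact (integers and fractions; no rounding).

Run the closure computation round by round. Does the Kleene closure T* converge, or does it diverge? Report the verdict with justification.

D(0):
  [0, ∞, 6, -6]
  [-5, 0, ∞, 12]
  [∞, 6, 0, ∞]
  [∞, 17, -3, 0]
D(1):
  [0, ∞, 6, -6]
  [-5, 0, 1, -11]
  [∞, 6, 0, ∞]
  [∞, 17, -3, 0]
D(2):
  [0, ∞, 6, -6]
  [-5, 0, 1, -11]
  [1, 6, 0, -5]
  [12, 17, -3, 0]
Detection: at round 3, diagonal entry (3, 3) turns strictly negative.
Key observation: the cycle 3->2->1->0->3 has total weight (-3) + 6 + (-5) + (-6), which is strictly negative.
Answer: DIVERGES — negative cycle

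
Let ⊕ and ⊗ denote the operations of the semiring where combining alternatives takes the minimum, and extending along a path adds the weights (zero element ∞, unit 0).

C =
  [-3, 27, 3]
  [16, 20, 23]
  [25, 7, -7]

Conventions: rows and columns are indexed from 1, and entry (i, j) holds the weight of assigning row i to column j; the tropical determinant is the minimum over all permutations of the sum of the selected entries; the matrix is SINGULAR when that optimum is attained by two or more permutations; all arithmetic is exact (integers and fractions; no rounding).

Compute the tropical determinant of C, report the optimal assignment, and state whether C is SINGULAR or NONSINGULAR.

σ = (1, 2, 3): (-3) + 20 + (-7) = 10
σ = (1, 3, 2): (-3) + 23 + 7 = 27
σ = (2, 1, 3): 27 + 16 + (-7) = 36
σ = (2, 3, 1): 27 + 23 + 25 = 75
σ = (3, 1, 2): 3 + 16 + 7 = 26
σ = (3, 2, 1): 3 + 20 + 25 = 48
Optimal value attained by: σ = (1, 2, 3).
Answer: det⊕(C) = 10; verdict: NONSINGULAR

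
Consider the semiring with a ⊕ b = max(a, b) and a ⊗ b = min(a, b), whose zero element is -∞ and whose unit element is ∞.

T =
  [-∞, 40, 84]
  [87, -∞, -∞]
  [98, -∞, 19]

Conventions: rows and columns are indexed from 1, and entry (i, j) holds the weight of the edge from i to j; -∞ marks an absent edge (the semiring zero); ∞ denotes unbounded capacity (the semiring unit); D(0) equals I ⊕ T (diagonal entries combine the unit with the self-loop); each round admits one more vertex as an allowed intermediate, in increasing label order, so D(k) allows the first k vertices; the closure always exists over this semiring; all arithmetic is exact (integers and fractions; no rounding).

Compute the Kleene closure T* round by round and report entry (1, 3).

D(0):
  [∞, 40, 84]
  [87, ∞, -∞]
  [98, -∞, ∞]
D(1):
  [∞, 40, 84]
  [87, ∞, 84]
  [98, 40, ∞]
D(2):
  [∞, 40, 84]
  [87, ∞, 84]
  [98, 40, ∞]
D(3):
  [∞, 40, 84]
  [87, ∞, 84]
  [98, 40, ∞]
Answer: T*[1][3] = 84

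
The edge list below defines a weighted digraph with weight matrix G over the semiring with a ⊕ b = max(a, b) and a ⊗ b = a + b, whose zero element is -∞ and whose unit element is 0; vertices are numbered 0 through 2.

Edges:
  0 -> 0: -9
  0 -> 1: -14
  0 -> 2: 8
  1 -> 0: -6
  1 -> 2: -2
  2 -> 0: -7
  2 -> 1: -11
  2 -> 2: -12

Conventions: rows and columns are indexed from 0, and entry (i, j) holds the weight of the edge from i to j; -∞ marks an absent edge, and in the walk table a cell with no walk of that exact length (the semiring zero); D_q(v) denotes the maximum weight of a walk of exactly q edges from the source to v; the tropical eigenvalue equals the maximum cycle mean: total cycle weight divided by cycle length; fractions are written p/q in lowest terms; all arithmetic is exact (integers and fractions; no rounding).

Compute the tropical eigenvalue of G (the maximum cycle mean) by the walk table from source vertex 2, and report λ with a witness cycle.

q=0: [-∞, -∞, 0]
q=1: [-7, -11, -12]
q=2: [-16, -21, 1]
q=3: [-6, -10, -8]
Optimal cycle mean attained by: cycle 0->2->0, total 8 + (-7), length 2.
Answer: λ = 1/2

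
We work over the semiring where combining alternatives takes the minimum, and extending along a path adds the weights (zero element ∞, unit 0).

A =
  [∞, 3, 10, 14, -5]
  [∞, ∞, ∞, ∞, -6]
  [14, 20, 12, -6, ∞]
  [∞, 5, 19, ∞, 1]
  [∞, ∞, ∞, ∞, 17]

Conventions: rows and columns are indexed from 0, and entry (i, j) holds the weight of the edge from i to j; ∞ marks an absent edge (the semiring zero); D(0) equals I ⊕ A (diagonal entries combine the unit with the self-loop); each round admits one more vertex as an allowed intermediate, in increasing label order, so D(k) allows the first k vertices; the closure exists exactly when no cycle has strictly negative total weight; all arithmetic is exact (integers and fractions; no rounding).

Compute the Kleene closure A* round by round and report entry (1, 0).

D(0):
  [0, 3, 10, 14, -5]
  [∞, 0, ∞, ∞, -6]
  [14, 20, 0, -6, ∞]
  [∞, 5, 19, 0, 1]
  [∞, ∞, ∞, ∞, 0]
D(1):
  [0, 3, 10, 14, -5]
  [∞, 0, ∞, ∞, -6]
  [14, 17, 0, -6, 9]
  [∞, 5, 19, 0, 1]
  [∞, ∞, ∞, ∞, 0]
D(2):
  [0, 3, 10, 14, -5]
  [∞, 0, ∞, ∞, -6]
  [14, 17, 0, -6, 9]
  [∞, 5, 19, 0, -1]
  [∞, ∞, ∞, ∞, 0]
D(3):
  [0, 3, 10, 4, -5]
  [∞, 0, ∞, ∞, -6]
  [14, 17, 0, -6, 9]
  [33, 5, 19, 0, -1]
  [∞, ∞, ∞, ∞, 0]
D(4):
  [0, 3, 10, 4, -5]
  [∞, 0, ∞, ∞, -6]
  [14, -1, 0, -6, -7]
  [33, 5, 19, 0, -1]
  [∞, ∞, ∞, ∞, 0]
D(5):
  [0, 3, 10, 4, -5]
  [∞, 0, ∞, ∞, -6]
  [14, -1, 0, -6, -7]
  [33, 5, 19, 0, -1]
  [∞, ∞, ∞, ∞, 0]
Answer: A*[1][0] = ∞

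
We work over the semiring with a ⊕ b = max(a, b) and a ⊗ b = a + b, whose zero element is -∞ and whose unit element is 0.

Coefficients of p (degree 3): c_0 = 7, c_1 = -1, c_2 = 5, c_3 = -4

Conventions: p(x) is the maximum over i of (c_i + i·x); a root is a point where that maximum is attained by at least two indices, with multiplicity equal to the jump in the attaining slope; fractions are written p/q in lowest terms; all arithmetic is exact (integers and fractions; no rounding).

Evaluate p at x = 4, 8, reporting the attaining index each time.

p(4) = max(7+0·4=7, -1+1·4=3, 5+2·4=13, -4+3·4=8) = 13 (attained by i=2)
p(8) = max(7+0·8=7, -1+1·8=7, 5+2·8=21, -4+3·8=20) = 21 (attained by i=2)
Answer: p(4) = 13; p(8) = 21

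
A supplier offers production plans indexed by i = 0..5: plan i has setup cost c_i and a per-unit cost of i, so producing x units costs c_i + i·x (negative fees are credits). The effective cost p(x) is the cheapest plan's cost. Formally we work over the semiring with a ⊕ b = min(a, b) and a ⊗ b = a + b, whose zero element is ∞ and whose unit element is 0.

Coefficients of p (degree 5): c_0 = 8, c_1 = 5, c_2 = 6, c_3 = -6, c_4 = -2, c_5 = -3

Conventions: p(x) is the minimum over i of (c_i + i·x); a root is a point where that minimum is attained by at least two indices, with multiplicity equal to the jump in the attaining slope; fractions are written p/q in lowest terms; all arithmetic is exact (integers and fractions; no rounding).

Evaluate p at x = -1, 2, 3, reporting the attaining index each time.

p(-1) = min(8+0·(-1)=8, 5+1·(-1)=4, 6+2·(-1)=4, -6+3·(-1)=-9, -2+4·(-1)=-6, -3+5·(-1)=-8) = -9 (attained by i=3)
p(2) = min(8+0·2=8, 5+1·2=7, 6+2·2=10, -6+3·2=0, -2+4·2=6, -3+5·2=7) = 0 (attained by i=3)
p(3) = min(8+0·3=8, 5+1·3=8, 6+2·3=12, -6+3·3=3, -2+4·3=10, -3+5·3=12) = 3 (attained by i=3)
Answer: p(-1) = -9; p(2) = 0; p(3) = 3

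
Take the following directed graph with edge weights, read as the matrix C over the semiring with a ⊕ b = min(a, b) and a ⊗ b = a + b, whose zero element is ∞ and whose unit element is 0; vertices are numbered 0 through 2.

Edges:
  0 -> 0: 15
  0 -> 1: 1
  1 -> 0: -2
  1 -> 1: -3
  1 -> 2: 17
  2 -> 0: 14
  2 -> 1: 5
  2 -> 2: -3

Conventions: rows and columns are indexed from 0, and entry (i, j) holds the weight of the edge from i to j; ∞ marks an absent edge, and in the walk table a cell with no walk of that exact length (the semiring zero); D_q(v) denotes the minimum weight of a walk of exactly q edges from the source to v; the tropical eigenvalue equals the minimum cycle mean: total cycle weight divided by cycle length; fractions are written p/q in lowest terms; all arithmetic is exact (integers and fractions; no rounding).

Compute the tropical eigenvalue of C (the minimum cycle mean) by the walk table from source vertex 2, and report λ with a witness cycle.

q=0: [∞, ∞, 0]
q=1: [14, 5, -3]
q=2: [3, 2, -6]
q=3: [0, -1, -9]
Optimal cycle mean attained by: cycle 1->1, total (-3), length 1.
Answer: λ = -3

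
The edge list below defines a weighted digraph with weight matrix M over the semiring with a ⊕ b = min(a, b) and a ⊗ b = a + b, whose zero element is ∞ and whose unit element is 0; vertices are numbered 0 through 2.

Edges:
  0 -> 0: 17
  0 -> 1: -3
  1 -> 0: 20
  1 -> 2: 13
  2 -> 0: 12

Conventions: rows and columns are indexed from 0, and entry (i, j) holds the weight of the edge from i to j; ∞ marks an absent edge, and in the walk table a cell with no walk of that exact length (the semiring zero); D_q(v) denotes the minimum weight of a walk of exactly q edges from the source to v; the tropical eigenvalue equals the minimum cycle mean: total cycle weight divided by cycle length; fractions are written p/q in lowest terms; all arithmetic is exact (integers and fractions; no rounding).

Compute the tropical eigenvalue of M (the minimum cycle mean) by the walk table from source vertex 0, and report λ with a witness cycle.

q=0: [0, ∞, ∞]
q=1: [17, -3, ∞]
q=2: [17, 14, 10]
q=3: [22, 14, 27]
Optimal cycle mean attained by: cycle 0->1->2->0, total (-3) + 13 + 12, length 3.
Answer: λ = 22/3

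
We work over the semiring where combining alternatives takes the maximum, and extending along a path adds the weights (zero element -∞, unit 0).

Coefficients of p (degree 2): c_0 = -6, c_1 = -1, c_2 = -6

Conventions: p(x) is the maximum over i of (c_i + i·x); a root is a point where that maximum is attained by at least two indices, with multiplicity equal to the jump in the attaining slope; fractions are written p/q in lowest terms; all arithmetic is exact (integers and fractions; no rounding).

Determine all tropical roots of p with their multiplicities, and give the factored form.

hull edge (i=0, c=-6) to (i=1, c=-1): slope 5, span 1
hull edge (i=1, c=-1) to (i=2, c=-6): slope -5, span 1
Factored form: p(x) = -6 ⊗ (x ⊕ (-5)) ⊗ (x ⊕ 5)
Answer: roots = -5 (mult 1), 5 (mult 1)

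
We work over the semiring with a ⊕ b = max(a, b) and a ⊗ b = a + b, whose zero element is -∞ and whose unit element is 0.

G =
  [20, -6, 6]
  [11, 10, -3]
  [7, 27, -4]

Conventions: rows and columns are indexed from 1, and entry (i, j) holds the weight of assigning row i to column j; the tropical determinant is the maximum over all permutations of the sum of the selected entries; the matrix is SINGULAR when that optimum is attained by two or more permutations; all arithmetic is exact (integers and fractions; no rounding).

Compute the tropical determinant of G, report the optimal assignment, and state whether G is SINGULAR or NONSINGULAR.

σ = (1, 2, 3): 20 + 10 + (-4) = 26
σ = (1, 3, 2): 20 + (-3) + 27 = 44
σ = (2, 1, 3): (-6) + 11 + (-4) = 1
σ = (2, 3, 1): (-6) + (-3) + 7 = -2
σ = (3, 1, 2): 6 + 11 + 27 = 44
σ = (3, 2, 1): 6 + 10 + 7 = 23
Optimal value attained by: σ = (1, 3, 2).
Answer: det⊕(G) = 44; verdict: SINGULAR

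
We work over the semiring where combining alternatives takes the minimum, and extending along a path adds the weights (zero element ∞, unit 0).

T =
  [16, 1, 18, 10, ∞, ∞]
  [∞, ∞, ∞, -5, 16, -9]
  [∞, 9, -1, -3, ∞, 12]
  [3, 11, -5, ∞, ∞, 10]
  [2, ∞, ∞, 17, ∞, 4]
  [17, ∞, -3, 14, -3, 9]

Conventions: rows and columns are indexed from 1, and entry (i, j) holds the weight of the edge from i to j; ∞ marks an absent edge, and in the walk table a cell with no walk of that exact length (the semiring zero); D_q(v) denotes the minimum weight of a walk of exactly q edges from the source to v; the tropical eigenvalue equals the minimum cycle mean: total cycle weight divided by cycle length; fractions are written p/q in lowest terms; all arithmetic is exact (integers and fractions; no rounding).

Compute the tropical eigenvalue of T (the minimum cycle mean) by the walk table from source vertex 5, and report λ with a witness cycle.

q=0: [∞, ∞, ∞, ∞, 0, ∞]
q=1: [2, ∞, ∞, 17, ∞, 4]
q=2: [18, 3, 1, 12, 1, 13]
q=3: [3, 10, 0, -2, 10, -6]
q=4: [1, 4, -9, -3, -9, 1]
q=5: [-7, 0, -10, -12, -2, -5]
q=6: [-9, -6, -17, -13, -8, -9]
Optimal cycle mean attained by: cycle 3->4->3, total (-3) + (-5), length 2.
Answer: λ = -4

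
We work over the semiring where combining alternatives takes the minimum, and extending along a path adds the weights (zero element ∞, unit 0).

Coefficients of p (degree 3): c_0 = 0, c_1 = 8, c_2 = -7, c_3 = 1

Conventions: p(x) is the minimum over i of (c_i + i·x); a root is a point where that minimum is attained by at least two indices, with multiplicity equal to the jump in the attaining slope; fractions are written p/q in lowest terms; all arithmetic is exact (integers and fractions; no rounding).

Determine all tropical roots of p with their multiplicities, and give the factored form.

hull edge (i=0, c=0) to (i=2, c=-7): slope -7/2, span 2
hull edge (i=2, c=-7) to (i=3, c=1): slope 8, span 1
Factored form: p(x) = 1 ⊗ (x ⊕ (-8)) ⊗ (x ⊕ 7/2) ⊗ (x ⊕ 7/2)
Answer: roots = -8 (mult 1), 7/2 (mult 2)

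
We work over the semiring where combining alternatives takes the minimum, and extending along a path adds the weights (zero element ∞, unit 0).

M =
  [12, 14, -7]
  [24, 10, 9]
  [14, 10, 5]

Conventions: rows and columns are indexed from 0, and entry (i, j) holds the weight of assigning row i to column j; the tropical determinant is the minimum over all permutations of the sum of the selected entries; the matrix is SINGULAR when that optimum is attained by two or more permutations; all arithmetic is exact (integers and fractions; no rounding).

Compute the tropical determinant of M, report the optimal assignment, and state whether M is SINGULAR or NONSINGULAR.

σ = (0, 1, 2): 12 + 10 + 5 = 27
σ = (0, 2, 1): 12 + 9 + 10 = 31
σ = (1, 0, 2): 14 + 24 + 5 = 43
σ = (1, 2, 0): 14 + 9 + 14 = 37
σ = (2, 0, 1): (-7) + 24 + 10 = 27
σ = (2, 1, 0): (-7) + 10 + 14 = 17
Optimal value attained by: σ = (2, 1, 0).
Answer: det⊕(M) = 17; verdict: NONSINGULAR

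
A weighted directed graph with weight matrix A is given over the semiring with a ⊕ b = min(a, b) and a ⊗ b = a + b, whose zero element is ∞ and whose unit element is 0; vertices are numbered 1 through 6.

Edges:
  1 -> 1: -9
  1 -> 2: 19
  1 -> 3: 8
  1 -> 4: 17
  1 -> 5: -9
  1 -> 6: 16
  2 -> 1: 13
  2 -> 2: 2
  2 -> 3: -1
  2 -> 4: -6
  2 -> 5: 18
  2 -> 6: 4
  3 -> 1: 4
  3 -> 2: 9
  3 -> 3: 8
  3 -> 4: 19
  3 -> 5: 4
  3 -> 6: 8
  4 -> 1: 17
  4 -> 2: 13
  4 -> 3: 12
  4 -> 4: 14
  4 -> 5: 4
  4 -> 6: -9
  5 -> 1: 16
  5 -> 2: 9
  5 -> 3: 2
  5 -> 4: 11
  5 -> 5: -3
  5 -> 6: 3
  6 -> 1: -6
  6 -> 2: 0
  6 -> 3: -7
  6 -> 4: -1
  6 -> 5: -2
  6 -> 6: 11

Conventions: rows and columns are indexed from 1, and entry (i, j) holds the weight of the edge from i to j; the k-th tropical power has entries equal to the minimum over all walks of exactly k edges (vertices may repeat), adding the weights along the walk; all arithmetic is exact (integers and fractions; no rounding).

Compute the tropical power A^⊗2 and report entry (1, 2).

A^⊗2:
  [-18, 0, -7, 2, -18, -6]
  [-2, 4, -3, -4, -2, -15]
  [-5, 8, 1, 3, -5, 7]
  [-15, -9, -16, -10, -11, 2]
  [-3, 3, -4, 2, -6, 0]
  [-15, 2, -1, -6, -15, -10]
Key observation: the optimum is the walk 1->5->2, with weight (-9) + 9 = 0.
Optimal value attained by: walk 1->5->2.
Answer: (A^⊗2)[1][2] = 0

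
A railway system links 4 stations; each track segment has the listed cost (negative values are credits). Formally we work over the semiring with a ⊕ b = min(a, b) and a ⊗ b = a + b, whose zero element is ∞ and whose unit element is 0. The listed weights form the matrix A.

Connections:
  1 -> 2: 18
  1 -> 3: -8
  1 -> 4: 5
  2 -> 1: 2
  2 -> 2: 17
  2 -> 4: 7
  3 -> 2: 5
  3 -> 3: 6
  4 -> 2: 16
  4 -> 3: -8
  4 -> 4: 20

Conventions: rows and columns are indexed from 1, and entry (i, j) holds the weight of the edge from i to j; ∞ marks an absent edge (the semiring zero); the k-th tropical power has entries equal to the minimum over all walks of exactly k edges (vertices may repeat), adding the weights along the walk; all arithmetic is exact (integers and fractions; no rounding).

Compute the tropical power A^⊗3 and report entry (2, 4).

A^⊗2:
  [20, -3, -3, 25]
  [19, 20, -6, 7]
  [7, 11, 12, 12]
  [18, -3, -2, 23]
A^⊗3:
  [-1, 2, 3, 4]
  [22, -1, -1, 24]
  [13, 17, -1, 12]
  [-1, 3, 4, 4]
Key observation: the optimum is the walk 2->2->1->4, with weight 17 + 2 + 5 = 24.
Optimal value attained by: walk 2->2->1->4.
Answer: (A^⊗3)[2][4] = 24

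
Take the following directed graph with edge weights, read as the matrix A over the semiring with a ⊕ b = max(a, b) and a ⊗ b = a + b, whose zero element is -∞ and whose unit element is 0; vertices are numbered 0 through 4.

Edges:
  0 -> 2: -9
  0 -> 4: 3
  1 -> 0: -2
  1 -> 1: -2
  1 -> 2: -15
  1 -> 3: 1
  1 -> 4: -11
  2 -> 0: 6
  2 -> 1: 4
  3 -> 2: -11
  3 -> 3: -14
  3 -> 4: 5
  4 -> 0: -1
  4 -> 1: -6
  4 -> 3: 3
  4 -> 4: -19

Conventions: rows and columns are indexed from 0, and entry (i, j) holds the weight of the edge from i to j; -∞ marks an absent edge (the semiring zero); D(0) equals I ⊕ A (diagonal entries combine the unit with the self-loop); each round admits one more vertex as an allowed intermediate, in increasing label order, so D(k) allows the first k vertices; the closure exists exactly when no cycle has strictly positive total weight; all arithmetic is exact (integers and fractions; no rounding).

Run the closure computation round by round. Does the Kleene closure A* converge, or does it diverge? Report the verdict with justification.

D(0):
  [0, -∞, -9, -∞, 3]
  [-2, 0, -15, 1, -11]
  [6, 4, 0, -∞, -∞]
  [-∞, -∞, -11, 0, 5]
  [-1, -6, -∞, 3, 0]
Detection: at round 1, diagonal entry (4, 4) turns strictly positive.
Key observation: the cycle 4->0->4 has total weight (-1) + 3, which is strictly positive.
Answer: DIVERGES — positive cycle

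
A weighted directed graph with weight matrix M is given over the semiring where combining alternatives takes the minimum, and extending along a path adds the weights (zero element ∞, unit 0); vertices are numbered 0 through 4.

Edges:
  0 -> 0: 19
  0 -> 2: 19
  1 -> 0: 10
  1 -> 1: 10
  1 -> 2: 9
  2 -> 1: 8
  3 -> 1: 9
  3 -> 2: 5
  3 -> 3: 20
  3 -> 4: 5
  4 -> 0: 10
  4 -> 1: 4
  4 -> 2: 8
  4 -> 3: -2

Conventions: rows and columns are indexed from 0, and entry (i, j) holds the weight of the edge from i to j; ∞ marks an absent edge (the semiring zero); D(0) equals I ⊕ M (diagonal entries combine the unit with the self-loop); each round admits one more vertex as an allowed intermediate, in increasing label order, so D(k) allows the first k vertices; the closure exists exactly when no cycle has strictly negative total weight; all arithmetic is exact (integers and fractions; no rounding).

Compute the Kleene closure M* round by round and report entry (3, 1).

D(0):
  [0, ∞, 19, ∞, ∞]
  [10, 0, 9, ∞, ∞]
  [∞, 8, 0, ∞, ∞]
  [∞, 9, 5, 0, 5]
  [10, 4, 8, -2, 0]
D(1):
  [0, ∞, 19, ∞, ∞]
  [10, 0, 9, ∞, ∞]
  [∞, 8, 0, ∞, ∞]
  [∞, 9, 5, 0, 5]
  [10, 4, 8, -2, 0]
D(2):
  [0, ∞, 19, ∞, ∞]
  [10, 0, 9, ∞, ∞]
  [18, 8, 0, ∞, ∞]
  [19, 9, 5, 0, 5]
  [10, 4, 8, -2, 0]
D(3):
  [0, 27, 19, ∞, ∞]
  [10, 0, 9, ∞, ∞]
  [18, 8, 0, ∞, ∞]
  [19, 9, 5, 0, 5]
  [10, 4, 8, -2, 0]
D(4):
  [0, 27, 19, ∞, ∞]
  [10, 0, 9, ∞, ∞]
  [18, 8, 0, ∞, ∞]
  [19, 9, 5, 0, 5]
  [10, 4, 3, -2, 0]
D(5):
  [0, 27, 19, ∞, ∞]
  [10, 0, 9, ∞, ∞]
  [18, 8, 0, ∞, ∞]
  [15, 9, 5, 0, 5]
  [10, 4, 3, -2, 0]
Answer: M*[3][1] = 9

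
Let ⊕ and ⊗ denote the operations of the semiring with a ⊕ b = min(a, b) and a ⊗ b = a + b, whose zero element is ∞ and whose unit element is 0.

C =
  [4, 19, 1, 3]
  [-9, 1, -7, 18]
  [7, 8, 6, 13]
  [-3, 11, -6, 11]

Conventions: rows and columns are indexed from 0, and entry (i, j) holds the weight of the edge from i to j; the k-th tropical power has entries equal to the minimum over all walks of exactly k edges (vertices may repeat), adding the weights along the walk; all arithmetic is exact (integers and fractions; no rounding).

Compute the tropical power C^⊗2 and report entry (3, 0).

C^⊗2:
  [0, 9, -3, 7]
  [-8, 1, -8, -6]
  [-1, 9, 1, 10]
  [1, 2, -2, 0]
Key observation: the optimum is the walk 3->0->0, with weight (-3) + 4 = 1.
Optimal value attained by: walk 3->0->0.
Answer: (C^⊗2)[3][0] = 1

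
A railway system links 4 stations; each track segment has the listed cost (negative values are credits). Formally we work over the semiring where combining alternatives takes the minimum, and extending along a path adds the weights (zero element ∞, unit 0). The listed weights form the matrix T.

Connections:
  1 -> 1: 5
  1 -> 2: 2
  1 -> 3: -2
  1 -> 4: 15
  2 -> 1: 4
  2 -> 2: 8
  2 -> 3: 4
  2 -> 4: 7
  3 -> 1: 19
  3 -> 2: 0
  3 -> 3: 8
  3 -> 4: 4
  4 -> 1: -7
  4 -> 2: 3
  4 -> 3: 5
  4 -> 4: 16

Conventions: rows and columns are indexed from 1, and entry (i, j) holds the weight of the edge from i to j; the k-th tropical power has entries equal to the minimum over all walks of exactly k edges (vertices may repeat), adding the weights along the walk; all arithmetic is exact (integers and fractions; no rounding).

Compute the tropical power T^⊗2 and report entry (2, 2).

T^⊗2:
  [6, -2, 3, 2]
  [0, 4, 2, 8]
  [-3, 7, 4, 7]
  [-2, -5, -9, 8]
Key observation: the optimum is the walk 2->3->2, with weight 4 + 0 = 4.
Optimal value attained by: walk 2->3->2.
Answer: (T^⊗2)[2][2] = 4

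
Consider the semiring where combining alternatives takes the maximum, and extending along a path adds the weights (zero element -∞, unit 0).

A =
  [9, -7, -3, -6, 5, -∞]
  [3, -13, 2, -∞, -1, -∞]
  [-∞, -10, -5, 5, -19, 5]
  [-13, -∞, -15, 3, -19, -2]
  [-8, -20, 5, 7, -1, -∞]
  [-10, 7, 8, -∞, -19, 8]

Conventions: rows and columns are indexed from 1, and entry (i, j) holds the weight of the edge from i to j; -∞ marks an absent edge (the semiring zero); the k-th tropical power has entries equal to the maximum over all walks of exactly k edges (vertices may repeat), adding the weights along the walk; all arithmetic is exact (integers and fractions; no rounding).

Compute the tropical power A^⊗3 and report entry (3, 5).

A^⊗2:
  [18, 2, 10, 12, 14, 2]
  [12, -4, 4, 7, 8, 7]
  [-5, 12, 13, 8, -11, 13]
  [-4, 5, 6, 6, -8, 6]
  [1, -5, 4, 10, -2, 10]
  [10, 15, 16, 13, 6, 16]
A^⊗3:
  [27, 11, 19, 21, 23, 15]
  [21, 14, 15, 15, 17, 15]
  [15, 20, 21, 18, 11, 21]
  [8, 13, 14, 11, 4, 14]
  [10, 17, 18, 13, 6, 18]
  [19, 23, 24, 21, 15, 24]
Key observation: the optimum is the walk 3->6->2->5, with weight 5 + 7 + (-1) = 11.
Optimal value attained by: walk 3->6->2->5.
Answer: (A^⊗3)[3][5] = 11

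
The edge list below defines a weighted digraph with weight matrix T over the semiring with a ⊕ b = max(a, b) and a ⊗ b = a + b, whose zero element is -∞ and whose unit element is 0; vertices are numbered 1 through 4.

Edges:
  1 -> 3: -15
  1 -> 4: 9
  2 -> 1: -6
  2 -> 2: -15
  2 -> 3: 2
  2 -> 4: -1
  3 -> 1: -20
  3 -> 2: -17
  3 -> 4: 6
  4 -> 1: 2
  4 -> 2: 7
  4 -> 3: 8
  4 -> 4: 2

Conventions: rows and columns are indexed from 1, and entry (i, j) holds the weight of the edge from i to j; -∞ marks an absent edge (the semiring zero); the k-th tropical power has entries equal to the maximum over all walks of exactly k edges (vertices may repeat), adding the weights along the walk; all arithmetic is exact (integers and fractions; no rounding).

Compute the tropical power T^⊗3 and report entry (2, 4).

T^⊗2:
  [11, 16, 17, 11]
  [1, 6, 7, 8]
  [8, 13, 14, 8]
  [4, 9, 10, 14]
T^⊗3:
  [13, 18, 19, 23]
  [10, 15, 16, 13]
  [10, 15, 16, 20]
  [16, 21, 22, 16]
Key observation: the optimum is the walk 2->4->3->4, with weight (-1) + 8 + 6 = 13.
Optimal value attained by: walk 2->4->3->4.
Answer: (T^⊗3)[2][4] = 13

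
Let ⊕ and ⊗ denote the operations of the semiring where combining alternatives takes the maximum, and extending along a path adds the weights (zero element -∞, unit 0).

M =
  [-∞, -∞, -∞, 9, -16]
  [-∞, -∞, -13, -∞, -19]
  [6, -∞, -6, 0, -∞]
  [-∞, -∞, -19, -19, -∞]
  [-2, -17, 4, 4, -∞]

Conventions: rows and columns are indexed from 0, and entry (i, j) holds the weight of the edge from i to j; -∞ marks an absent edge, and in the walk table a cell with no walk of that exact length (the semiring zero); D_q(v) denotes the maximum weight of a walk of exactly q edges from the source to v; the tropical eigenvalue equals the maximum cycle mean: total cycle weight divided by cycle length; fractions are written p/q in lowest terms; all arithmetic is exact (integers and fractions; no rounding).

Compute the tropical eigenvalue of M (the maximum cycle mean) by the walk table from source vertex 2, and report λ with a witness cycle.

q=0: [-∞, -∞, 0, -∞, -∞]
q=1: [6, -∞, -6, 0, -∞]
q=2: [0, -∞, -12, 15, -10]
q=3: [-6, -27, -4, 9, -16]
q=4: [2, -33, -10, 3, -22]
q=5: [-4, -39, -16, 11, -14]
Optimal cycle mean attained by: cycle 0->3->2->0, total 9 + (-19) + 6, length 3.
Answer: λ = -4/3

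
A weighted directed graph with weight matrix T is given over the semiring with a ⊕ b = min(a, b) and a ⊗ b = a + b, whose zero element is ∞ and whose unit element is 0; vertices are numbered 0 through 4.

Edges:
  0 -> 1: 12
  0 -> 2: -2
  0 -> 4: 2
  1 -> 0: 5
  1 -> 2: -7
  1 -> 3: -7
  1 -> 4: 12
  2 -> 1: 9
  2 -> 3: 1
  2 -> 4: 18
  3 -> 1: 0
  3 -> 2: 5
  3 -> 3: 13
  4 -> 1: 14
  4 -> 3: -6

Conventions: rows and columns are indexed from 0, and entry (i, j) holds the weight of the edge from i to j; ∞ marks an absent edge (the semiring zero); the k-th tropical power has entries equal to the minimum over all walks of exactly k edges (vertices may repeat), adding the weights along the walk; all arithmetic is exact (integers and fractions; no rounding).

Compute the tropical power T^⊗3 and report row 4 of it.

T^⊗2:
  [17, 7, 5, -4, 16]
  [∞, -7, -2, -6, 7]
  [14, 1, 2, 2, 21]
  [5, 13, -7, -7, 12]
  [19, -6, -1, 7, 26]
T^⊗3:
  [12, -4, 0, 0, 19]
  [-2, -6, -14, -14, 5]
  [6, 2, -6, -6, 13]
  [18, -7, -2, -6, 7]
  [-1, 7, -13, -13, 6]
Answer: row 4 of T^⊗3 = [-1, 7, -13, -13, 6]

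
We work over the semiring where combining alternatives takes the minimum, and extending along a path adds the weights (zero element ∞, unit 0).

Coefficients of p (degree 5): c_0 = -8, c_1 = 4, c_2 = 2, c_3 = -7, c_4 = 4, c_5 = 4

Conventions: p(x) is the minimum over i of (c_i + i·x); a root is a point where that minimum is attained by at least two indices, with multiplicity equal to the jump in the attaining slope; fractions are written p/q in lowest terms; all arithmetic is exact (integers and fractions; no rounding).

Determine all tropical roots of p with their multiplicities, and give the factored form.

hull edge (i=0, c=-8) to (i=3, c=-7): slope 1/3, span 3
hull edge (i=3, c=-7) to (i=5, c=4): slope 11/2, span 2
Factored form: p(x) = 4 ⊗ (x ⊕ (-11/2)) ⊗ (x ⊕ (-11/2)) ⊗ (x ⊕ (-1/3)) ⊗ (x ⊕ (-1/3)) ⊗ (x ⊕ (-1/3))
Answer: roots = -11/2 (mult 2), -1/3 (mult 3)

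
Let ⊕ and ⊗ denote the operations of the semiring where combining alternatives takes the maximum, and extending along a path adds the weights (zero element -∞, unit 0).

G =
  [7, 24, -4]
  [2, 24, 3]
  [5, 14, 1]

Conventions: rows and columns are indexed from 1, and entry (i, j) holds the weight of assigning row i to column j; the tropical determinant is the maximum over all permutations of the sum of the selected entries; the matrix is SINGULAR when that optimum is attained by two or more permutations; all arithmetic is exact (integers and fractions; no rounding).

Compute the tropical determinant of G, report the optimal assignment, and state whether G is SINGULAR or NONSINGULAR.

σ = (1, 2, 3): 7 + 24 + 1 = 32
σ = (1, 3, 2): 7 + 3 + 14 = 24
σ = (2, 1, 3): 24 + 2 + 1 = 27
σ = (2, 3, 1): 24 + 3 + 5 = 32
σ = (3, 1, 2): (-4) + 2 + 14 = 12
σ = (3, 2, 1): (-4) + 24 + 5 = 25
Optimal value attained by: σ = (1, 2, 3).
Answer: det⊕(G) = 32; verdict: SINGULAR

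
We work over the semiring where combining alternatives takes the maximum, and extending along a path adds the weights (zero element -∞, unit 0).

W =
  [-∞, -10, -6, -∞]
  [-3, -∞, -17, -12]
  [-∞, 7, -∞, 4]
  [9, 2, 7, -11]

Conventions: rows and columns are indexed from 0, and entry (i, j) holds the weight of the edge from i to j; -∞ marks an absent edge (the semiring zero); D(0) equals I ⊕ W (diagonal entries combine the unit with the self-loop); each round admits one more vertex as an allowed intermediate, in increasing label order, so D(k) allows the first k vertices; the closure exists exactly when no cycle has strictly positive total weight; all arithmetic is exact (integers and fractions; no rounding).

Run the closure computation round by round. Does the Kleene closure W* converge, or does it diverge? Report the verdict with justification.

D(0):
  [0, -10, -6, -∞]
  [-3, 0, -17, -12]
  [-∞, 7, 0, 4]
  [9, 2, 7, 0]
D(1):
  [0, -10, -6, -∞]
  [-3, 0, -9, -12]
  [-∞, 7, 0, 4]
  [9, 2, 7, 0]
D(2):
  [0, -10, -6, -22]
  [-3, 0, -9, -12]
  [4, 7, 0, 4]
  [9, 2, 7, 0]
Detection: at round 3, diagonal entry (3, 3) turns strictly positive.
Key observation: the cycle 3->0->2->3 has total weight 9 + (-6) + 4, which is strictly positive.
Answer: DIVERGES — positive cycle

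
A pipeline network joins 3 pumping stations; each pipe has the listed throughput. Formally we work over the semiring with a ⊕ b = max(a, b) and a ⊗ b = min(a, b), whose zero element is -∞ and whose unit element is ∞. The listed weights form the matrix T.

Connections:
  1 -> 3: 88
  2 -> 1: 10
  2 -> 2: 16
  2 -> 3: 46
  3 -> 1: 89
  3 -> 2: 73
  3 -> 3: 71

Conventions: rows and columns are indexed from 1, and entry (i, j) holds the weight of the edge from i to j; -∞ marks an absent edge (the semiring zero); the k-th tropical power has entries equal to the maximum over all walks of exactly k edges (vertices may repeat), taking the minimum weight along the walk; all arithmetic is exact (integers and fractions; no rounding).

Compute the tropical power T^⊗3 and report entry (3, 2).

T^⊗2:
  [88, 73, 71]
  [46, 46, 46]
  [71, 71, 88]
T^⊗3:
  [71, 71, 88]
  [46, 46, 46]
  [88, 73, 71]
Key observation: the optimum is the walk 3->1->3->2, with weight 89 min 88 min 73 = 73.
Optimal value attained by: walk 3->1->3->2.
Answer: (T^⊗3)[3][2] = 73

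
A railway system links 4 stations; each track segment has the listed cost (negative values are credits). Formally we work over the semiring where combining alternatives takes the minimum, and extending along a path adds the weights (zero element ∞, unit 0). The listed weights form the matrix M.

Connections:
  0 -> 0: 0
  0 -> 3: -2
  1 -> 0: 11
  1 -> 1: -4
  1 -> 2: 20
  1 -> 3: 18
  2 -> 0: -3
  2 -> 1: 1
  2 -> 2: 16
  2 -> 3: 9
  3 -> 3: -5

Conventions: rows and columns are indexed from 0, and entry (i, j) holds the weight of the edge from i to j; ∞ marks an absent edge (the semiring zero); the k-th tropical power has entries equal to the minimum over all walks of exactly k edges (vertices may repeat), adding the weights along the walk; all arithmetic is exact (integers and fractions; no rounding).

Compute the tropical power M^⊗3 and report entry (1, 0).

M^⊗2:
  [0, ∞, ∞, -7]
  [7, -8, 16, 9]
  [-3, -3, 21, -5]
  [∞, ∞, ∞, -10]
M^⊗3:
  [0, ∞, ∞, -12]
  [3, -12, 12, 4]
  [-3, -7, 17, -10]
  [∞, ∞, ∞, -15]
Key observation: the optimum is the walk 1->1->1->0, with weight (-4) + (-4) + 11 = 3.
Optimal value attained by: walk 1->1->1->0.
Answer: (M^⊗3)[1][0] = 3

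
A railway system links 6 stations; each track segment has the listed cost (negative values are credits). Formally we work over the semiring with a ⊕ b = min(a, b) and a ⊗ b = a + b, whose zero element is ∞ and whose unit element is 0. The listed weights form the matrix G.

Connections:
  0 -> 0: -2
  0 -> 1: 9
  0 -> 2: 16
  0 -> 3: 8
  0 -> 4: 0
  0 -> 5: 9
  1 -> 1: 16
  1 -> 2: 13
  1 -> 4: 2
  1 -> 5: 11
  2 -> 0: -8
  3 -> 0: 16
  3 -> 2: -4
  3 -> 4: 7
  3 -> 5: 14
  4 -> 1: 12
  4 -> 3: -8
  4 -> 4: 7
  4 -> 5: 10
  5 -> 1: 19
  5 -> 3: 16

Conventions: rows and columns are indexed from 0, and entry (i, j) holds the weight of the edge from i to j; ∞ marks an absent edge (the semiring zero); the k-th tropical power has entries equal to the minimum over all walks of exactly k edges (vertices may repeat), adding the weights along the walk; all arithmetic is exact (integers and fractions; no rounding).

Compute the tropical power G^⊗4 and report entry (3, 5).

G^⊗2:
  [-4, 7, 4, -8, -2, 7]
  [5, 14, 29, -6, 9, 12]
  [-10, 1, 8, 0, -8, 1]
  [-12, 19, 32, -1, 14, 17]
  [8, 19, -12, -1, -1, 6]
  [32, 35, 12, ∞, 21, 30]
G^⊗3:
  [-6, 5, -12, -10, -4, 5]
  [3, 14, -10, 1, 1, 8]
  [-12, -1, -4, -16, -10, -1]
  [-14, -3, -5, -4, -12, -3]
  [-20, 11, -5, -9, 6, 9]
  [4, 33, 48, 13, 28, 31]
G^⊗4:
  [-20, 3, -14, -12, -6, 3]
  [-18, 12, -3, -7, 3, 11]
  [-14, -3, -20, -18, -12, -3]
  [-16, -5, -8, -20, -14, -5]
  [-22, -11, -13, -12, -20, -11]
  [2, 13, 9, 12, 4, 13]
Key observation: the optimum is the walk 3->2->0->0->5, with weight (-4) + (-8) + (-2) + 9 = -5.
Optimal value attained by: walk 3->2->0->0->5.
Answer: (G^⊗4)[3][5] = -5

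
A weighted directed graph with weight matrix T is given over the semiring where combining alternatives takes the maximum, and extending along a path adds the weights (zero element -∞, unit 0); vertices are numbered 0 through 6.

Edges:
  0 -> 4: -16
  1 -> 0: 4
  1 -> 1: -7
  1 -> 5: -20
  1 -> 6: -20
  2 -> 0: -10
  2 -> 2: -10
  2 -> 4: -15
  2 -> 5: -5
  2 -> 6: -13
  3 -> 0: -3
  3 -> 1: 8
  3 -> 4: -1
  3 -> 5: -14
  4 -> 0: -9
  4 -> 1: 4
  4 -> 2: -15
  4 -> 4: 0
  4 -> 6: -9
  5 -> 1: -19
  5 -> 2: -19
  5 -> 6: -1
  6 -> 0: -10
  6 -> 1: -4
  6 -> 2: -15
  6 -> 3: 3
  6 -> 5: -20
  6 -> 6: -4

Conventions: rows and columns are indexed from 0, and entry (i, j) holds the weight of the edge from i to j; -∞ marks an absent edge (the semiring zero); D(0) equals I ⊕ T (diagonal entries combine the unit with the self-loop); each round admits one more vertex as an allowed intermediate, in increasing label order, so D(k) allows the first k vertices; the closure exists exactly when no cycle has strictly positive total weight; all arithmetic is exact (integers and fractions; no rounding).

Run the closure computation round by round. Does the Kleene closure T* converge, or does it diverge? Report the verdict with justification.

D(0):
  [0, -∞, -∞, -∞, -16, -∞, -∞]
  [4, 0, -∞, -∞, -∞, -20, -20]
  [-10, -∞, 0, -∞, -15, -5, -13]
  [-3, 8, -∞, 0, -1, -14, -∞]
  [-9, 4, -15, -∞, 0, -∞, -9]
  [-∞, -19, -19, -∞, -∞, 0, -1]
  [-10, -4, -15, 3, -∞, -20, 0]
D(1):
  [0, -∞, -∞, -∞, -16, -∞, -∞]
  [4, 0, -∞, -∞, -12, -20, -20]
  [-10, -∞, 0, -∞, -15, -5, -13]
  [-3, 8, -∞, 0, -1, -14, -∞]
  [-9, 4, -15, -∞, 0, -∞, -9]
  [-∞, -19, -19, -∞, -∞, 0, -1]
  [-10, -4, -15, 3, -26, -20, 0]
D(2):
  [0, -∞, -∞, -∞, -16, -∞, -∞]
  [4, 0, -∞, -∞, -12, -20, -20]
  [-10, -∞, 0, -∞, -15, -5, -13]
  [12, 8, -∞, 0, -1, -12, -12]
  [8, 4, -15, -∞, 0, -16, -9]
  [-15, -19, -19, -∞, -31, 0, -1]
  [0, -4, -15, 3, -16, -20, 0]
D(3):
  [0, -∞, -∞, -∞, -16, -∞, -∞]
  [4, 0, -∞, -∞, -12, -20, -20]
  [-10, -∞, 0, -∞, -15, -5, -13]
  [12, 8, -∞, 0, -1, -12, -12]
  [8, 4, -15, -∞, 0, -16, -9]
  [-15, -19, -19, -∞, -31, 0, -1]
  [0, -4, -15, 3, -16, -20, 0]
D(4):
  [0, -∞, -∞, -∞, -16, -∞, -∞]
  [4, 0, -∞, -∞, -12, -20, -20]
  [-10, -∞, 0, -∞, -15, -5, -13]
  [12, 8, -∞, 0, -1, -12, -12]
  [8, 4, -15, -∞, 0, -16, -9]
  [-15, -19, -19, -∞, -31, 0, -1]
  [15, 11, -15, 3, 2, -9, 0]
D(5):
  [0, -12, -31, -∞, -16, -32, -25]
  [4, 0, -27, -∞, -12, -20, -20]
  [-7, -11, 0, -∞, -15, -5, -13]
  [12, 8, -16, 0, -1, -12, -10]
  [8, 4, -15, -∞, 0, -16, -9]
  [-15, -19, -19, -∞, -31, 0, -1]
  [15, 11, -13, 3, 2, -9, 0]
D(6):
  [0, -12, -31, -∞, -16, -32, -25]
  [4, 0, -27, -∞, -12, -20, -20]
  [-7, -11, 0, -∞, -15, -5, -6]
  [12, 8, -16, 0, -1, -12, -10]
  [8, 4, -15, -∞, 0, -16, -9]
  [-15, -19, -19, -∞, -31, 0, -1]
  [15, 11, -13, 3, 2, -9, 0]
D(7):
  [0, -12, -31, -22, -16, -32, -25]
  [4, 0, -27, -17, -12, -20, -20]
  [9, 5, 0, -3, -4, -5, -6]
  [12, 8, -16, 0, -1, -12, -10]
  [8, 4, -15, -6, 0, -16, -9]
  [14, 10, -14, 2, 1, 0, -1]
  [15, 11, -13, 3, 2, -9, 0]
Key observation: every diagonal entry stays at the unit through all rounds, so no improving cycle exists.
Answer: CONVERGES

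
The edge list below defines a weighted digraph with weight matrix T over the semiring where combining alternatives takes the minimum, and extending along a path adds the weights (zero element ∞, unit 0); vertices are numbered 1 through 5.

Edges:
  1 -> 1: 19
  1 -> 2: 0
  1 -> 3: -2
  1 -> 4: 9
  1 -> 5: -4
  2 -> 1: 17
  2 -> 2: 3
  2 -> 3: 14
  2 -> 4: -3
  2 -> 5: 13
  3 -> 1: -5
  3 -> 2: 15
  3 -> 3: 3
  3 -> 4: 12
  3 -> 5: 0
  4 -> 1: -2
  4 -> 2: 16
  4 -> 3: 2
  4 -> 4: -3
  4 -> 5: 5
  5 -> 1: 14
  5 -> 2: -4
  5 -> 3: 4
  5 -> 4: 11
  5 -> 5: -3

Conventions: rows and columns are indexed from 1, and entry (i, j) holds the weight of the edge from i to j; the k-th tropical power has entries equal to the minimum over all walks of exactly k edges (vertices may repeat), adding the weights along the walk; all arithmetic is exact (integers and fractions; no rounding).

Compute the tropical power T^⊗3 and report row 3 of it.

T^⊗2:
  [-7, -8, 0, -3, -7]
  [-5, 6, -1, -6, 2]
  [-2, -5, -7, 4, -9]
  [-5, -2, -4, -6, -6]
  [-1, -7, 1, -7, -6]
T^⊗3:
  [-5, -11, -9, -11, -11]
  [-8, -5, -7, -9, -9]
  [-12, -13, -5, -8, -12]
  [-9, -10, -7, -9, -9]
  [-9, -10, -5, -10, -9]
Answer: row 3 of T^⊗3 = [-12, -13, -5, -8, -12]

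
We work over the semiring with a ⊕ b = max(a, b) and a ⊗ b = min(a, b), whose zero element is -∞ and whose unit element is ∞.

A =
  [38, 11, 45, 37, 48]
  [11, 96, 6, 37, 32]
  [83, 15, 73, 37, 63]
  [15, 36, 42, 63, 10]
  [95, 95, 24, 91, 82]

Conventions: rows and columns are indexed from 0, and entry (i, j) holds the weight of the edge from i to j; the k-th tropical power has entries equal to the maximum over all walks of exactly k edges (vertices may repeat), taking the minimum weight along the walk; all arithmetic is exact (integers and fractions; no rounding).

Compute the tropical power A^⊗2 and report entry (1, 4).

A^⊗2:
  [48, 48, 45, 48, 48]
  [32, 96, 37, 37, 32]
  [73, 63, 73, 63, 63]
  [42, 36, 42, 63, 42]
  [82, 95, 45, 82, 82]
Key observation: the optimum is the walk 1->1->4, with weight 96 min 32 = 32.
Optimal value attained by: walk 1->1->4.
Answer: (A^⊗2)[1][4] = 32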